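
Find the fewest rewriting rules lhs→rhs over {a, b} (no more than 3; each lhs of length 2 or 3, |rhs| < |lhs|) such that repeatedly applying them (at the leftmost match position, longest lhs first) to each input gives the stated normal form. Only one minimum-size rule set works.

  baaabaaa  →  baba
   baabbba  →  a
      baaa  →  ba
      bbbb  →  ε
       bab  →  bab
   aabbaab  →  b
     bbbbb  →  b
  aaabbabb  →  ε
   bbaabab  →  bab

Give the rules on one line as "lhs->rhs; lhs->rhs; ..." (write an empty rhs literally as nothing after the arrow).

aa->; bb->

  | baaabaaa => babaaa => baba
  | baabbba => bbbba => bba => a
  | baaa => ba
  | bbbb => bb => ε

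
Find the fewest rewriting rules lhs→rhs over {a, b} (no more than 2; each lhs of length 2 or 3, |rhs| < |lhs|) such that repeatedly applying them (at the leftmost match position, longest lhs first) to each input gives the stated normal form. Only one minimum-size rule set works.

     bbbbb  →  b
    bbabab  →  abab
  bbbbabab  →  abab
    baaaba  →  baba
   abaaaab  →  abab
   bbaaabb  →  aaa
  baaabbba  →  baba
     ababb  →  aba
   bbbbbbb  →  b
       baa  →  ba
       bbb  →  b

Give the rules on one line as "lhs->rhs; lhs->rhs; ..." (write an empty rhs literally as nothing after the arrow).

baa->ba; bb->

  | bbbbb => bbb => b
  | bbabab => abab
  | bbbbabab => bbabab => abab
  | baaaba => baaba => baba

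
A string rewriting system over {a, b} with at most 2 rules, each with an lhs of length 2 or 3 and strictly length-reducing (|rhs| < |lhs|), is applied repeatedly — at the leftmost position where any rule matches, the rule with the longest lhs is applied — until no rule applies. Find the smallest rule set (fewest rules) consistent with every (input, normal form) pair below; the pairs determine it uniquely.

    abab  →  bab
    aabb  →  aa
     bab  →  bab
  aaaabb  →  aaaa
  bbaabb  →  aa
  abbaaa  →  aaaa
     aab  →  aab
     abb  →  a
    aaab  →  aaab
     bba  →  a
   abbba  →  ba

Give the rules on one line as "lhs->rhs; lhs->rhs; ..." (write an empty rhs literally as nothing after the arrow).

aba->ba; bb->

  | abab => bab
  | aabb => aa
  | bab
  | aaaabb => aaaa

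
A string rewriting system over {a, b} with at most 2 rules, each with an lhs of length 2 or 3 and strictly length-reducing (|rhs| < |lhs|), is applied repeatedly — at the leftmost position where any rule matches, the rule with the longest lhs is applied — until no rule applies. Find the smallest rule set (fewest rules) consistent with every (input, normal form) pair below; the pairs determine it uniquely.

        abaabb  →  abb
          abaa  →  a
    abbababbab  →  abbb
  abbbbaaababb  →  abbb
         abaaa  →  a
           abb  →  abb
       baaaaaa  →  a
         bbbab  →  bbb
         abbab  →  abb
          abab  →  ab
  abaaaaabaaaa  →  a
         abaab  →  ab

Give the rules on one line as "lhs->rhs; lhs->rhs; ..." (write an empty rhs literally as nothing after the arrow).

aa->a; ba->

  | abaabb => aabb => abb
  | abaa => aa => a
  | abbababbab => abbabbab => abbbab => abbb
  | abbbbaaababb => abbbaababb => abbababb => abbabb => abbb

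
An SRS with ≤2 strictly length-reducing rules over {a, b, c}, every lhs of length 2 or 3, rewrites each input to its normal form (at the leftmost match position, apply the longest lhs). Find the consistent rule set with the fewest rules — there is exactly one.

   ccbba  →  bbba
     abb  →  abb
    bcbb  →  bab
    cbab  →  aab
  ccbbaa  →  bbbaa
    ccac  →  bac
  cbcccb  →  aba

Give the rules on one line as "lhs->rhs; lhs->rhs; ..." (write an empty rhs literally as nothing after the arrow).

  | ccbba => bbba
  | abb
  | bcbb => bab
  | cbab => aab

cb->a; cc->b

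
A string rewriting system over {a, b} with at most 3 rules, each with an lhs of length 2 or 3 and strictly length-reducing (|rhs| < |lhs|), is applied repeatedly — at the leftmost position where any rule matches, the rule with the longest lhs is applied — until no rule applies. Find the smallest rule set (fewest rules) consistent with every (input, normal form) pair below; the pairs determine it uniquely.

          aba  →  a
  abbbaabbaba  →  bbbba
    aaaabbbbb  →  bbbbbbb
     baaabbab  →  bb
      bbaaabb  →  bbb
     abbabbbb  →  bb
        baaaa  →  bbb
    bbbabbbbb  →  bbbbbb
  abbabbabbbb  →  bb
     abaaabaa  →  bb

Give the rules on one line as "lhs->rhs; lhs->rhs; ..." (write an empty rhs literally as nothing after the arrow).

aa->b; ab->; abb->

  | aba => a
  | abbbaabbaba => baabbaba => bbbbaba => bbbba
  | aaaabbbbb => baabbbbb => bbbbbbb
  | baaabbab => bbabbab => bbab => bb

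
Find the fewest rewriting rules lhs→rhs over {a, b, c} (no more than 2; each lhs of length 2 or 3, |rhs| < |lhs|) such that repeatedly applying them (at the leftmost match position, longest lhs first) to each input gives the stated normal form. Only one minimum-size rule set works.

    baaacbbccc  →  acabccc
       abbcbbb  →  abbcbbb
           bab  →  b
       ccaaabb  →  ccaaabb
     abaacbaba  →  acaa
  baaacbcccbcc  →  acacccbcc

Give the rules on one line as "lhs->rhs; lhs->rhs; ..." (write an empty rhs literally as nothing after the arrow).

acb->ca; ba->

  | baaacbbccc => aacbbccc => acabccc
  | abbcbbb
  | bab => b
  | ccaaabb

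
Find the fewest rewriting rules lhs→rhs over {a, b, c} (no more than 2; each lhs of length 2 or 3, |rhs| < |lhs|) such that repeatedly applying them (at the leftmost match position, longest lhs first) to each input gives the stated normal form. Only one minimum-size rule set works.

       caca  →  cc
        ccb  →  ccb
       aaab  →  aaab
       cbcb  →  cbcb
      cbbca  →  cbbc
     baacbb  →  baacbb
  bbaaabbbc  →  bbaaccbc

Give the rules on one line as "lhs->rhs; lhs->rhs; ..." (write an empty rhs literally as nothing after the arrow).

  | caca => cca => cc
  | ccb
  | aaab
  | cbcb

abb->cc; ca->c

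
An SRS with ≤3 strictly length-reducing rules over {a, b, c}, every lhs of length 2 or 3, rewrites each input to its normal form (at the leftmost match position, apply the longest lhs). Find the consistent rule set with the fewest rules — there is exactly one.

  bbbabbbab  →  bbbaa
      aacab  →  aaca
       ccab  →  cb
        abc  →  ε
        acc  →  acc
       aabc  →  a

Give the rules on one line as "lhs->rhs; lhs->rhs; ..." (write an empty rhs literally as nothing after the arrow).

  | bbbabbbab => bbbabbab => bbbabab => bbbaab => bbbaa
  | aacab => aaca
  | ccab => cb
  | abc => ε

ab->a; abc->; cca->c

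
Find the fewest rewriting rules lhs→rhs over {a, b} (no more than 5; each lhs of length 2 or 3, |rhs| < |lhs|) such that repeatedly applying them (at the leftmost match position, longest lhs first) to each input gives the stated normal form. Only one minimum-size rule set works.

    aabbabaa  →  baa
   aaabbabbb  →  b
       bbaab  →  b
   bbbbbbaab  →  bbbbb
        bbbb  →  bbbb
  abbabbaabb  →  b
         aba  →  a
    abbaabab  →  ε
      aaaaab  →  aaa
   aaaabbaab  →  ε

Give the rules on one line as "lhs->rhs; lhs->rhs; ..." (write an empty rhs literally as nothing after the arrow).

aab->; ab->; abb->; bba->b

  | aabbabaa => babaa => baa
  | aaabbabbb => ababbb => abbb => b
  | bbaab => bab => b
  | bbbbbbaab => bbbbbab => bbbbb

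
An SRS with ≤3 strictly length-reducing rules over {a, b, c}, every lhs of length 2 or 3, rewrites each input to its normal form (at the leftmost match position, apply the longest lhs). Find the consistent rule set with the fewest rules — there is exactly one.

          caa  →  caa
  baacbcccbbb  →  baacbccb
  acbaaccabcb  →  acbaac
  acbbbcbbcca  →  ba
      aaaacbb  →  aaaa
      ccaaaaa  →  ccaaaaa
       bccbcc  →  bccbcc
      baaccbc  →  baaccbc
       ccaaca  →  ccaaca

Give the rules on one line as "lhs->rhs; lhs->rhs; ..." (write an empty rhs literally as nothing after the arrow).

abc->b; bbc->b; cbb->

  | caa
  | baacbcccbbb => baacbccb
  | acbaaccabcb => acbaaccbb => acbaac
  | acbbbcbbcca => abcbbcca => bbbcca => bbca => ba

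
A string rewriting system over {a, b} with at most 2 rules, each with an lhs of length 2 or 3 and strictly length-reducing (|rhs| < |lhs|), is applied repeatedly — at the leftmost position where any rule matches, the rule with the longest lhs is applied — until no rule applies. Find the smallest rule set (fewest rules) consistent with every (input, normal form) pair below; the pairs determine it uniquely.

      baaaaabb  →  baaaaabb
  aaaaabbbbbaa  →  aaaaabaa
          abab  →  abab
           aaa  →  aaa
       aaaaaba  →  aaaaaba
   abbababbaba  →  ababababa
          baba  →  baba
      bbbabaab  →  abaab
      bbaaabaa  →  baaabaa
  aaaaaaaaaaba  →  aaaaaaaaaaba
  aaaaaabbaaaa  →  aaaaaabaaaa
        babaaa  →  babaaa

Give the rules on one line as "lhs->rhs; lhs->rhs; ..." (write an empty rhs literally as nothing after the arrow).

bba->ba; bbb->

  | baaaaabb
  | aaaaabbbbbaa => aaaaabbaa => aaaaabaa
  | abab
  | aaa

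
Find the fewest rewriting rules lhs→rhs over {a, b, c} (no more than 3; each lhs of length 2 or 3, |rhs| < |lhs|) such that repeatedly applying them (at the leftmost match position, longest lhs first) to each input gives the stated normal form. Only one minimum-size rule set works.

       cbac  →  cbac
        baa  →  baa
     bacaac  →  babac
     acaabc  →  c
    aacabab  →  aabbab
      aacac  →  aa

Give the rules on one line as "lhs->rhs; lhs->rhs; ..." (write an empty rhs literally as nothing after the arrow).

  | cbac
  | baa
  | bacaac => babac
  | acaabc => ababc => abc => c

abc->c; ca->b; cac->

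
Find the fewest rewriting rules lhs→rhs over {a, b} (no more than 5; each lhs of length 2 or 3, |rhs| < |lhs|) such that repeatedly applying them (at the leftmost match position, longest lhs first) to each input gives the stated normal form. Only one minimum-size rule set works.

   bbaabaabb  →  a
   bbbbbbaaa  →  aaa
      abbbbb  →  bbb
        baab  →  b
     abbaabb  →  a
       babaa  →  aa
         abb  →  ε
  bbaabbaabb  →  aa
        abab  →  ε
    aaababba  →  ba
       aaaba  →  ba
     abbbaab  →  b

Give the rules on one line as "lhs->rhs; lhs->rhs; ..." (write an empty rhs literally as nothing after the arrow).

ab->b; abb->; baa->aa; bab->

  | bbaabaabb => baabaabb => aabaabb => abaabb => baabb => aabb => a
  | bbbbbbaaa => bbbbbaaa => bbbbaaa => bbbaaa => bbaaa => baaa => aaa
  | abbbbb => bbb
  | baab => aab => ab => b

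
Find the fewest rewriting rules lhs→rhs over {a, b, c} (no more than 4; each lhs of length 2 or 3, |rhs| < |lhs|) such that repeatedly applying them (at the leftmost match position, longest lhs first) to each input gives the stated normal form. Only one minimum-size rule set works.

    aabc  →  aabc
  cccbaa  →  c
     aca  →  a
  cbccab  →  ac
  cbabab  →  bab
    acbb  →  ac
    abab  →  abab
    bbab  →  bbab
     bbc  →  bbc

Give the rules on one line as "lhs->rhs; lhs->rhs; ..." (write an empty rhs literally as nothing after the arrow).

ca->; cb->c; cbc->ac

  | aabc
  | cccbaa => cccaa => cca => c
  | aca => a
  | cbccab => accab => acb => ac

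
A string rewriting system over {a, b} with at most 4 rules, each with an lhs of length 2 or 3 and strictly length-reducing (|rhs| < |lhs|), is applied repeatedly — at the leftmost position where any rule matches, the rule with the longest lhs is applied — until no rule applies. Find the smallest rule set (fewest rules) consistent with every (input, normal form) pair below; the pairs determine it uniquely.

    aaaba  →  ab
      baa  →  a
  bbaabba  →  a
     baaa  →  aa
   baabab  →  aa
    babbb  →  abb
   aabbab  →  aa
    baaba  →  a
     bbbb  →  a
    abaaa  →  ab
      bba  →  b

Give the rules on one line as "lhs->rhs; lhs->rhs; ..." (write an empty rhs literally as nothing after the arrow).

  | aaaba => abba => ab
  | baa => a
  | bbaabba => babba => aba => a
  | baaa => aa

aaa->ab; ba->; bab->a; bbb->ba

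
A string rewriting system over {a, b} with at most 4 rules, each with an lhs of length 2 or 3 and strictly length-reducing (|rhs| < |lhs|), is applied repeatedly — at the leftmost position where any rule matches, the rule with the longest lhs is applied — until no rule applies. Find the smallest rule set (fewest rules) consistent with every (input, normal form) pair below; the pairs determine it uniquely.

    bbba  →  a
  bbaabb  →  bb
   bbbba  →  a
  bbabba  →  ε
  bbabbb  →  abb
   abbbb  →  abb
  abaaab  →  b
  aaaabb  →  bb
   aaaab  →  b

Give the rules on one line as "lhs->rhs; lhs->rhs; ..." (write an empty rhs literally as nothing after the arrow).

aa->; ba->a; bbb->bb

  | bbba => bba => ba => a
  | bbaabb => baabb => aabb => bb
  | bbbba => bbba => bba => ba => a
  | bbabba => babba => abba => aba => aa => ε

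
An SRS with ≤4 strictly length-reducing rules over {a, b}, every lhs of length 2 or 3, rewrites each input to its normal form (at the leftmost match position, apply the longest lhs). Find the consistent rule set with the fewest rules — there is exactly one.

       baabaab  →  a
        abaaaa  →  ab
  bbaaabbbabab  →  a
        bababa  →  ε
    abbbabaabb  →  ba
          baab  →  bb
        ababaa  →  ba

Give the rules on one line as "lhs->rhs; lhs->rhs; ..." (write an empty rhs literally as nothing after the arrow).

aa->; abb->ba; bab->bb; bbb->a

  | baabaab => bbaab => bbb => a
  | abaaaa => abaa => ab
  | bbaaabbbabab => bbabbbabab => bbbbbabab => abbabab => baabab => bbab => bbb => a
  | bababa => bbaba => bbba => aa => ε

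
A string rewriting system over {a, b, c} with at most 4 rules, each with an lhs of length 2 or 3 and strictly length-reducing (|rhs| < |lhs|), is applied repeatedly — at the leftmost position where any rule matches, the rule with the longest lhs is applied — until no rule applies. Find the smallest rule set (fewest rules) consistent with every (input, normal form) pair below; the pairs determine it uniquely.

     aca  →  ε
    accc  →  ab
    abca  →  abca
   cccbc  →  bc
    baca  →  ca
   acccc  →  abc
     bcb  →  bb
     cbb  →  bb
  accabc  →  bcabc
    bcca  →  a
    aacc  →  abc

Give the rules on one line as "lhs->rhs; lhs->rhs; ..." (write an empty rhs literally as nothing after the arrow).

ac->b; ba->; bcc->ab; cb->b

  | aca => ba => ε
  | accc => bcc => ab
  | abca
  | cccbc => ccbc => cbc => bc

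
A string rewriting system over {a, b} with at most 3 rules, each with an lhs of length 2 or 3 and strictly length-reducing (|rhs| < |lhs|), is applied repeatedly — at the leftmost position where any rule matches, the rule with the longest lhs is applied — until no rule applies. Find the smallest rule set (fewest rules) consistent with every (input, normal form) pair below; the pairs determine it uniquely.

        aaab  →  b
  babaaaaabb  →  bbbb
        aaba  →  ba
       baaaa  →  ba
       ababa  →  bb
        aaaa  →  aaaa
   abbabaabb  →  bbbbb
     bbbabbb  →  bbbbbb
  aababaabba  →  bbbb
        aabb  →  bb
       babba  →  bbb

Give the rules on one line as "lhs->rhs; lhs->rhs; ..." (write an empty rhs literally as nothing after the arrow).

  | aaab => aab => ab => b
  | babaaaaabb => bbaaaaabb => bbaaaabb => bbaaabb => bbaabb => bbabb => bbbb
  | aaba => aba => ba
  | baaaa => baaa => baa => ba

ab->b; baa->ba; bba->bb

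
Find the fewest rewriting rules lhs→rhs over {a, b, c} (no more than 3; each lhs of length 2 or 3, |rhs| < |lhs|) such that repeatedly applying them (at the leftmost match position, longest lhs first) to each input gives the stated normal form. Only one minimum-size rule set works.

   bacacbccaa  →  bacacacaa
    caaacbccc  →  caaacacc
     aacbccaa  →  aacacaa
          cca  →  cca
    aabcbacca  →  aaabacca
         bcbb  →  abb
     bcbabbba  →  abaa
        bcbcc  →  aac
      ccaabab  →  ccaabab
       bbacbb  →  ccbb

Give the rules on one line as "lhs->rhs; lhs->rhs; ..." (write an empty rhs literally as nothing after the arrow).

  | bacacbccaa => bacacacaa
  | caaacbccc => caaacacc
  | aacbccaa => aacacaa
  | cca

bba->c; bc->a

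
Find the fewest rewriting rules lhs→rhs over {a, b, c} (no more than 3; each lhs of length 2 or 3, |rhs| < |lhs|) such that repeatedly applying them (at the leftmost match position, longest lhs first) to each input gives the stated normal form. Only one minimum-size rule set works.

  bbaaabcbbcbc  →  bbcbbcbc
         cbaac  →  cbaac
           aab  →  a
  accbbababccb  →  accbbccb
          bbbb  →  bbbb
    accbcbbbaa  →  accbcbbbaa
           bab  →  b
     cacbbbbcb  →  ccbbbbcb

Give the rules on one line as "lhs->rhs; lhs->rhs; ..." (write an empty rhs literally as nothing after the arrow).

ab->; acb->cb

  | bbaaabcbbcbc => bbaacbbcbc => bbacbbcbc => bbcbbcbc
  | cbaac
  | aab => a
  | accbbababccb => accbbabccb => accbbccb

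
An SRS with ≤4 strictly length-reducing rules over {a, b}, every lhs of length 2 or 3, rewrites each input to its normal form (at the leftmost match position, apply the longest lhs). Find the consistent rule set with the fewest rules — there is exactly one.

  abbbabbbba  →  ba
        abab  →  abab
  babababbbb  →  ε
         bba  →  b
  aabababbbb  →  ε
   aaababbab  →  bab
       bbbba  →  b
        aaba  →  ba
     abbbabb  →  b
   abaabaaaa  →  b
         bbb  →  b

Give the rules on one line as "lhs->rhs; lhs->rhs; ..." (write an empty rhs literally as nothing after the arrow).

aa->; abb->b; bb->; bba->b

  | abbbabbbba => bbabbbba => bbbbba => bbba => ba
  | abab
  | babababbbb => bababbbb => babbbb => bbbb => bb => ε
  | bba => b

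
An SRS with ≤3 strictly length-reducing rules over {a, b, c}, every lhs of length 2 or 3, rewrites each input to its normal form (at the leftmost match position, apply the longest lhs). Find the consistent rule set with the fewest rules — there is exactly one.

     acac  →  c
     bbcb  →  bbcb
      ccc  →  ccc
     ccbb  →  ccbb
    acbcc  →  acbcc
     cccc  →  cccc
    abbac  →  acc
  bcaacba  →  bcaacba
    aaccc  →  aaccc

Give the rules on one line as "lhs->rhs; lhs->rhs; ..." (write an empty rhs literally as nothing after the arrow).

  | acac => c
  | bbcb
  | ccc
  | ccbb

aca->; bba->c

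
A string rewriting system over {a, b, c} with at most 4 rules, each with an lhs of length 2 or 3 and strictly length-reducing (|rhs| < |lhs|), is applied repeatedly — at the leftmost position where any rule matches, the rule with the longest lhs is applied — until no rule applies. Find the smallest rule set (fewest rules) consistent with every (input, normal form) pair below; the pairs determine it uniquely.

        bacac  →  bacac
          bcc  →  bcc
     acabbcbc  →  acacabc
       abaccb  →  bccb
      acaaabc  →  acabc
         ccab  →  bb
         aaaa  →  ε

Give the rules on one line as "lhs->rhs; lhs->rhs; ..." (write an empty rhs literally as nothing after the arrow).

aa->; aba->b; bbc->ca; cca->b

  | bacac
  | bcc
  | acabbcbc => acacabc
  | abaccb => bccb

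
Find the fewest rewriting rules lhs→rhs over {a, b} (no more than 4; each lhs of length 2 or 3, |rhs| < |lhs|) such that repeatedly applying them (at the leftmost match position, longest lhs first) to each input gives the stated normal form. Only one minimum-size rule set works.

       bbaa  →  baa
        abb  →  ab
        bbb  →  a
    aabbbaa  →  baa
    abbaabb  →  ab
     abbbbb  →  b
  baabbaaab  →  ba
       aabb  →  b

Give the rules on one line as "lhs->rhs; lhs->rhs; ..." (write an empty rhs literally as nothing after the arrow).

  | bbaa => baa
  | abb => ab
  | bbb => a
  | aabbbaa => bbaa => baa

aab->; bb->b; bbb->a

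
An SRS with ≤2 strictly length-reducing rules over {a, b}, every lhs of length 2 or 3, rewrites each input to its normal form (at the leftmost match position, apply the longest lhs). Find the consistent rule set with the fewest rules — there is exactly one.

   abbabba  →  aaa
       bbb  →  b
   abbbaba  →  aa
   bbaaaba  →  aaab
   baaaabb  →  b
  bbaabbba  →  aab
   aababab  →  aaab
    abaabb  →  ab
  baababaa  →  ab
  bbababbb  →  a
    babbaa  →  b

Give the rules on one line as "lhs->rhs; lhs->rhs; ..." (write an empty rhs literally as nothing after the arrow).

ba->b; bb->

  | abbabba => aabba => aaa
  | bbb => b
  | abbbaba => ababa => abba => aa
  | bbaaaba => aaaba => aaab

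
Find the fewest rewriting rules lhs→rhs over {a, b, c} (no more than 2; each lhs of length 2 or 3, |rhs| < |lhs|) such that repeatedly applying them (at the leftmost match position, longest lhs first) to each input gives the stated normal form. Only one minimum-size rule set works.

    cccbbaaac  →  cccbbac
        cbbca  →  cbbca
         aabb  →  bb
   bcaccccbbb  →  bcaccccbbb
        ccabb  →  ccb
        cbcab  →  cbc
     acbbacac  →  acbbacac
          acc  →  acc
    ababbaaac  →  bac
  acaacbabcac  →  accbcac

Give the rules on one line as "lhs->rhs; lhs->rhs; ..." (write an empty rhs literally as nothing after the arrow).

aa->; ab->

  | cccbbaaac => cccbbac
  | cbbca
  | aabb => bb
  | bcaccccbbb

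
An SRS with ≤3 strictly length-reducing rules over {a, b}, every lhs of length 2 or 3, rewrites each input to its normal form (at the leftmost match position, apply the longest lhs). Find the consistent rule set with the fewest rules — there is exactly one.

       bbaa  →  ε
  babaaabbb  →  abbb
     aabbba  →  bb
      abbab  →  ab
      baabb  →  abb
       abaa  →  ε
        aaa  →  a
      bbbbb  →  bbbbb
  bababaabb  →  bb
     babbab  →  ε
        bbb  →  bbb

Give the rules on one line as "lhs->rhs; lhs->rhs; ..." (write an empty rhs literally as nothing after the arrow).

aa->; ba->; bab->

  | bbaa => ba => ε
  | babaaabbb => aaabbb => abbb
  | aabbba => bbba => bb
  | abbab => ab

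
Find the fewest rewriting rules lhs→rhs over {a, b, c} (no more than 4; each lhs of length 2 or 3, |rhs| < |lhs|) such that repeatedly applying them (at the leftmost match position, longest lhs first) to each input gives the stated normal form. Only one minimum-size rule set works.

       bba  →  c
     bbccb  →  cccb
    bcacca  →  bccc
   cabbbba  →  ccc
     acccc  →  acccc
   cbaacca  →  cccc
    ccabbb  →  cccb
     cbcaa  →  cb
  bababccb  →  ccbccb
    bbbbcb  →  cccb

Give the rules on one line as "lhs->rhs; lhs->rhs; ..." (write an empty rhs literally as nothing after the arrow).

ba->c; bb->c; ca->c; caa->

  | bba => ca => c
  | bbccb => cccb
  | bcacca => bccca => bccc
  | cabbbba => cbbbba => ccbba => ccca => ccc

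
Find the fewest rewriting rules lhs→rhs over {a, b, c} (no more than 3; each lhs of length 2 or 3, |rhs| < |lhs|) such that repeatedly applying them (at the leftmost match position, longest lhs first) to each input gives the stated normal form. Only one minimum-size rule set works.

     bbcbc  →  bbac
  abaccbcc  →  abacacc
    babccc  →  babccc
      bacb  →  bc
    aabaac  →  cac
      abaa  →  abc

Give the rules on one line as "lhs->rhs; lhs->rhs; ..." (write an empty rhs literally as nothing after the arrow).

  | bbcbc => bbac
  | abaccbcc => abacacc
  | babccc
  | bacb => baa => bc

aa->c; cb->a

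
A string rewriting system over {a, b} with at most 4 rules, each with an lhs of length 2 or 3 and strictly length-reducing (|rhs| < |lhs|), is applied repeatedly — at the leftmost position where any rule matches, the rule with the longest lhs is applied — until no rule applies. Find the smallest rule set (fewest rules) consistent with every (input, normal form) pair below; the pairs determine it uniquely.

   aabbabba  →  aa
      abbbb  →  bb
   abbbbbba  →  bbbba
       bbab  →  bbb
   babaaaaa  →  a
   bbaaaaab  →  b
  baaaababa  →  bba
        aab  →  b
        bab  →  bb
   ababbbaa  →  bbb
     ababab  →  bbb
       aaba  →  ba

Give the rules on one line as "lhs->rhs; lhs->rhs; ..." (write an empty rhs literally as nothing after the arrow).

ab->b; abb->; baa->; bab->bb

  | aabbabba => aabba => aa
  | abbbb => bb
  | abbbbbba => bbbba
  | bbab => bbb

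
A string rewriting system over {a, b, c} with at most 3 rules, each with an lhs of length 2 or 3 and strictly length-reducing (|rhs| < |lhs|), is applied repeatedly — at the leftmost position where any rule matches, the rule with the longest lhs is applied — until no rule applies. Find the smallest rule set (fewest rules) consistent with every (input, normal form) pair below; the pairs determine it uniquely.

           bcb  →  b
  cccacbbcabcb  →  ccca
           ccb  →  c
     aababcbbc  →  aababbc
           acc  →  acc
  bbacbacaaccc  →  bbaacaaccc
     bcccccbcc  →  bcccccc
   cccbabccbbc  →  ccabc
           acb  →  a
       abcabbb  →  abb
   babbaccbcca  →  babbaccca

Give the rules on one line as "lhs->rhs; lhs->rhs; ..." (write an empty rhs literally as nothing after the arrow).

bca->c; cb->

  | bcb => b
  | cccacbbcabcb => cccabcabcb => cccacbcb => cccacb => ccca
  | ccb => c
  | aababcbbc => aababbc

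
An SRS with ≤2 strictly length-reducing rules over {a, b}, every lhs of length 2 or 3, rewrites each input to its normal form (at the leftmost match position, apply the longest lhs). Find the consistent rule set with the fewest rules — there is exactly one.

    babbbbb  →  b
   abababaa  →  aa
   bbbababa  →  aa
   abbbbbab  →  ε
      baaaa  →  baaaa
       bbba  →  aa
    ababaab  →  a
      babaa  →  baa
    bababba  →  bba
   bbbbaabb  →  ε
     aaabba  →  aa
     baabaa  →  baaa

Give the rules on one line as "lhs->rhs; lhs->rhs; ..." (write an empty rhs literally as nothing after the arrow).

ab->; bbb->a

  | babbbbb => bbbbb => abb => b
  | abababaa => ababaa => abaa => aa
  | bbbababa => aababa => aaba => aa
  | abbbbbab => bbbbab => abab => ab => ε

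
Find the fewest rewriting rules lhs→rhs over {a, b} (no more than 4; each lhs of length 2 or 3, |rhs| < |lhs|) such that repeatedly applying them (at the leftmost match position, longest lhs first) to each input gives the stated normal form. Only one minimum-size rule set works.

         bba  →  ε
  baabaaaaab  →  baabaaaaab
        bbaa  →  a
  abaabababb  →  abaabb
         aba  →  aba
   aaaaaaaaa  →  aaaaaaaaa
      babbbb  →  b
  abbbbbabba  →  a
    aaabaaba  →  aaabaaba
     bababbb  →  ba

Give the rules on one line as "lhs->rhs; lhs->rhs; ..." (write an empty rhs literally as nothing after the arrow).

bab->b; bba->; bbb->ba

  | bba => ε
  | baabaaaaab
  | bbaa => a
  | abaabababb => abaababb => abaabb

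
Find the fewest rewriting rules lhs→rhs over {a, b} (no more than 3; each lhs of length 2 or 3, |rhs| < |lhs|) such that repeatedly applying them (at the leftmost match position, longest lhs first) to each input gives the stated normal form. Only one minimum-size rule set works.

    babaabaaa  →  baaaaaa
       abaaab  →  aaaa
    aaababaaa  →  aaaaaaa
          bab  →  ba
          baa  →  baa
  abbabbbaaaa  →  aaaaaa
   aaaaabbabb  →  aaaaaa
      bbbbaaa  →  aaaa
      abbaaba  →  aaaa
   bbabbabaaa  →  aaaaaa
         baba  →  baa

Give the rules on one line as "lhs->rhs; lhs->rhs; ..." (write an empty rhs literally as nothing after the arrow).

ab->a; bb->a

  | babaabaaa => baaabaaa => baaaaaa
  | abaaab => aaaab => aaaa
  | aaababaaa => aaaabaaa => aaaaaaa
  | bab => ba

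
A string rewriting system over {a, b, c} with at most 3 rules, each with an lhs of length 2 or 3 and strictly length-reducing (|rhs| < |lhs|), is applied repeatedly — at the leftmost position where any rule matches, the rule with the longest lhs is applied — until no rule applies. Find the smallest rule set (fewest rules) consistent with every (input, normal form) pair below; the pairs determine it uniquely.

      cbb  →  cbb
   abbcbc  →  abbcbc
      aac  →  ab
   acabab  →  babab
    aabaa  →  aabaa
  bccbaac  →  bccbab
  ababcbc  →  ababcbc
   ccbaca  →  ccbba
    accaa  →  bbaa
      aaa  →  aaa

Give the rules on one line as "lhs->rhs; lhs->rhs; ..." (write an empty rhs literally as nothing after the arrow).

ac->b; acc->bb

  | cbb
  | abbcbc
  | aac => ab
  | acabab => babab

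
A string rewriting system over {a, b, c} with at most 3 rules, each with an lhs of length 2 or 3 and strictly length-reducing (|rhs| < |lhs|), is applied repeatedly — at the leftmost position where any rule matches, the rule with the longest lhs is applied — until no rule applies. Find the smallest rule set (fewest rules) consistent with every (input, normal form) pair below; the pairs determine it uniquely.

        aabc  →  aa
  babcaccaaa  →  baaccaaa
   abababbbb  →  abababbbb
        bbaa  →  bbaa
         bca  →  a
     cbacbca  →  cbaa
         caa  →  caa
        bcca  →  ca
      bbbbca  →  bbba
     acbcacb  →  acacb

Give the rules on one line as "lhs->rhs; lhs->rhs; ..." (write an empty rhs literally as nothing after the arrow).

  | aabc => aa
  | babcaccaaa => baaccaaa
  | abababbbb
  | bbaa

bac->ba; bc->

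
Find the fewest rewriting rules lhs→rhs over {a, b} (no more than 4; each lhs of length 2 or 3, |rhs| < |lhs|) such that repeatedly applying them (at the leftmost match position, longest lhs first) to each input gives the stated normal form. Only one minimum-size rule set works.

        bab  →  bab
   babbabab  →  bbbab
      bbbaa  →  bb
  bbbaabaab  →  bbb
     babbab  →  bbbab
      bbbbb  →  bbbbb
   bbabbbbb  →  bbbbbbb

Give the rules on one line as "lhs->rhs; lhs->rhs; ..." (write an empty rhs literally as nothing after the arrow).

  | bab
  | babbabab => bbbabab => bbbab
  | bbbaa => bb
  | bbbaabaab => bbbaab => bbb

aba->a; abb->bb; baa->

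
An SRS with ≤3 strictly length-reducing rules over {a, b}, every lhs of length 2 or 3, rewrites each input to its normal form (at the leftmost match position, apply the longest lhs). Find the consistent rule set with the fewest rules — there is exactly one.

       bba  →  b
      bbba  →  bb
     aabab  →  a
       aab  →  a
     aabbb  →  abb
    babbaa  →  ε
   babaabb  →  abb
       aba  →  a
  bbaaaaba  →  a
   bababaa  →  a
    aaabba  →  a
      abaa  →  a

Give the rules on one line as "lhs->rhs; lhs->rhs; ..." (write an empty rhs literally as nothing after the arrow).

  | bba => b
  | bbba => bb
  | aabab => aab => a
  | aab => a

aa->a; aab->a; ba->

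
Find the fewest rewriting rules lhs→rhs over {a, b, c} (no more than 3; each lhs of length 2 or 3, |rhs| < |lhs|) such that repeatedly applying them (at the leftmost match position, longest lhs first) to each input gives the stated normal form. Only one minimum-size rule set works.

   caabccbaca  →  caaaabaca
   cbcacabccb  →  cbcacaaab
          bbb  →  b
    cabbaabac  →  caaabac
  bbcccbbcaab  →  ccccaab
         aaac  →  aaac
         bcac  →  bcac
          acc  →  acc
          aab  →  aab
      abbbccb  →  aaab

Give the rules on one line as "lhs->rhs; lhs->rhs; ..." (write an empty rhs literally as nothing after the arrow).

  | caabccbaca => caaaabaca
  | cbcacabccb => cbcacaaab
  | bbb => b
  | cabbaabac => caaabac

bb->; bcc->aa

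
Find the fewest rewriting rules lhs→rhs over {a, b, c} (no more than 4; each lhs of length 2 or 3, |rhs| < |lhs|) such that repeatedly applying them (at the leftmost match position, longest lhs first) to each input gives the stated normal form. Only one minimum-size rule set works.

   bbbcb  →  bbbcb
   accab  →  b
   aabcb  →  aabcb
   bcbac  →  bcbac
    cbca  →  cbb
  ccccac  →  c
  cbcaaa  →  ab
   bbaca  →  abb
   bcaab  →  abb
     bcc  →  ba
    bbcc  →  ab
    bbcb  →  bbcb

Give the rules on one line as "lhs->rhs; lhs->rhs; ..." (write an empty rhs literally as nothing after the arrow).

aaa->; bba->ab; ca->b; cc->a

  | bbbcb
  | accab => aaab => b
  | aabcb
  | bcbac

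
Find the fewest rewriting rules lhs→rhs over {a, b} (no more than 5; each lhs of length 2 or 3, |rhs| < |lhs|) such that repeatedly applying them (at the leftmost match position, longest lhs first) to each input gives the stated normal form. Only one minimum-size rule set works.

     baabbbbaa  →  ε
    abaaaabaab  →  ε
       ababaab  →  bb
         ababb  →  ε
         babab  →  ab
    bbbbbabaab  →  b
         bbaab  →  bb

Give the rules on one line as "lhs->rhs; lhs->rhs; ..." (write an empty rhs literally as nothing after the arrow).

  | baabbbbaa => bbbbaa => baa => ε
  | abaaaabaab => baaabaab => abaab => bab => ε
  | ababaab => bbaab => bb
  | ababb => bbb => ε

aba->b; baa->; bab->; bbb->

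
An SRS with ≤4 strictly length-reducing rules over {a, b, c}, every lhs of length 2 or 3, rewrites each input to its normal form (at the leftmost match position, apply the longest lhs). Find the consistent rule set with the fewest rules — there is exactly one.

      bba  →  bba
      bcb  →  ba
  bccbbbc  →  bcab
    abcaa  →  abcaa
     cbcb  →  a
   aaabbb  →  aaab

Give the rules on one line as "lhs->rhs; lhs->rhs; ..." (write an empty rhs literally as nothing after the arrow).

abb->cb; cb->a; cbc->ab

  | bba
  | bcb => ba
  | bccbbbc => bcabbc => bccbc => bcab
  | abcaa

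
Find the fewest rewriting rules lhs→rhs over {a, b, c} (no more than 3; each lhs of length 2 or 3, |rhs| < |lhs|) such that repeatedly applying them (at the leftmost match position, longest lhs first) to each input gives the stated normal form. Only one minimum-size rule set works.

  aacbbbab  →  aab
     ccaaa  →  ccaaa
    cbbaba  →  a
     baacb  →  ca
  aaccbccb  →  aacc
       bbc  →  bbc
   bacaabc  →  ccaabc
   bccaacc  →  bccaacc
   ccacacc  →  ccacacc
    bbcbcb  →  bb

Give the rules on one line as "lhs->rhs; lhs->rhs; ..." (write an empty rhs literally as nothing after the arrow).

ba->c; cb->

  | aacbbbab => aabbab => aabcb => aab
  | ccaaa
  | cbbaba => baba => cba => a
  | baacb => cacb => ca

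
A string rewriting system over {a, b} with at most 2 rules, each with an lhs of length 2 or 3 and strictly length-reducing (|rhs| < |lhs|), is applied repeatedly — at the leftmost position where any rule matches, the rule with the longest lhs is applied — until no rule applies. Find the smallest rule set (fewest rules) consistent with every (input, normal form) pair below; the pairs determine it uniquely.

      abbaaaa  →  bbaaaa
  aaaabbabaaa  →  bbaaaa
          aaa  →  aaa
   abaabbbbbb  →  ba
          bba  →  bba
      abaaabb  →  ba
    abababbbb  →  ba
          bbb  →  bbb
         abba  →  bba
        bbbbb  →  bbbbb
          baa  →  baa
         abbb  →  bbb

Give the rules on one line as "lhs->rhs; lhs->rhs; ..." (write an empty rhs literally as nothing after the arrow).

  | abbaaaa => bbaaaa
  | aaaabbabaaa => aaabbabaaa => aabbabaaa => abbabaaa => bbabaaa => bbaaaa
  | aaa
  | abaabbbbbb => baabbbbbb => babbbbbb => babbbbb => babbbb => babbb => babb => bab => ba

ab->b; bab->ba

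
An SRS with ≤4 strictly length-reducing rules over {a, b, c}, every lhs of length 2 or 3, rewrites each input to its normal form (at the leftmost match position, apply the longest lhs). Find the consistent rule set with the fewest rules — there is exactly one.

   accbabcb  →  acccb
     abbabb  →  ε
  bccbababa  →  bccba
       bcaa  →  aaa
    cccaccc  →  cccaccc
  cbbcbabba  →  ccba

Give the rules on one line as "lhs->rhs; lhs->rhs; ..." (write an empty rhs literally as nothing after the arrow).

  | accbabcb => accbbcb => acccb
  | abbabb => bbabb => abb => bb => ε
  | bccbababa => bccbbaba => bccaba => bccba
  | bcaa => aaa

ab->b; bb->; bca->aa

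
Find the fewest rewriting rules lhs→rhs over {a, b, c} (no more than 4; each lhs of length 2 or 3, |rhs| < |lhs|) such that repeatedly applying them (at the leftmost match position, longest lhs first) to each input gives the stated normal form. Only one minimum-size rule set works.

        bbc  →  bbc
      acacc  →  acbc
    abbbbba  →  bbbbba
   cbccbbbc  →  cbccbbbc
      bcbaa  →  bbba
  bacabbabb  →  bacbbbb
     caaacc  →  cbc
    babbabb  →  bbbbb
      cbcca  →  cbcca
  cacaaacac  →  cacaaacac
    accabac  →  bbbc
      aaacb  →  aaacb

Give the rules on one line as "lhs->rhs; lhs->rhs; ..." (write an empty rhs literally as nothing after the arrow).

  | bbc
  | acacc => acbc
  | abbbbba => bbbbba
  | cbccbbbc

ab->b; acc->bc; cba->bb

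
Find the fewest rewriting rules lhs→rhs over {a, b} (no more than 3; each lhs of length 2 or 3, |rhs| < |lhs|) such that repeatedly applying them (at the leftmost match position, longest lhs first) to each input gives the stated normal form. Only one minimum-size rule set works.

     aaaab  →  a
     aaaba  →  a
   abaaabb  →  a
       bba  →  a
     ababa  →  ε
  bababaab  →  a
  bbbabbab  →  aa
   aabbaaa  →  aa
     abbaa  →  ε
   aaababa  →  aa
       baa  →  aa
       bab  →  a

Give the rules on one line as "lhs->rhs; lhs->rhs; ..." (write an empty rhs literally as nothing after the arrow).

  | aaaab => ab => a
  | aaaba => ba => a
  | abaaabb => aaaabb => abb => ab => a
  | bba => ba => a

aaa->; ab->a; ba->a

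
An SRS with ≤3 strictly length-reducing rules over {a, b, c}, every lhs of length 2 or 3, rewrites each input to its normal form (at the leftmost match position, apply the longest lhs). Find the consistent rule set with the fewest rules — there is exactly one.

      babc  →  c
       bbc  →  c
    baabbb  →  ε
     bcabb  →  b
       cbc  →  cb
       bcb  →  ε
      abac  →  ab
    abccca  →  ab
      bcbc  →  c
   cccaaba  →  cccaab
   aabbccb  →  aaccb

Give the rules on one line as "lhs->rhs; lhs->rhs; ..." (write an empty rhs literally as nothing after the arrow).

ba->b; bb->; bc->b

  | babc => bbc => c
  | bbc => c
  | baabbb => babbb => bbbb => bb => ε
  | bcabb => babb => bbb => b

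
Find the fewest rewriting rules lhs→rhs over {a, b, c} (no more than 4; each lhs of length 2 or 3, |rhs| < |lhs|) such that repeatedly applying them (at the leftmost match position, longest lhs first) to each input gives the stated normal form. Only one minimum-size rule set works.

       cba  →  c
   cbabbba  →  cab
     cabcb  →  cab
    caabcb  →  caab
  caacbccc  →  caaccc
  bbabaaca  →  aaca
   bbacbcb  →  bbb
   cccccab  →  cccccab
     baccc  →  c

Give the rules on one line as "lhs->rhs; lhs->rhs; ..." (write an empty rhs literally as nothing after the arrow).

ba->; bab->a; bac->b; bc->

  | cba => c
  | cbabbba => cabba => cab
  | cabcb => cab
  | caabcb => caab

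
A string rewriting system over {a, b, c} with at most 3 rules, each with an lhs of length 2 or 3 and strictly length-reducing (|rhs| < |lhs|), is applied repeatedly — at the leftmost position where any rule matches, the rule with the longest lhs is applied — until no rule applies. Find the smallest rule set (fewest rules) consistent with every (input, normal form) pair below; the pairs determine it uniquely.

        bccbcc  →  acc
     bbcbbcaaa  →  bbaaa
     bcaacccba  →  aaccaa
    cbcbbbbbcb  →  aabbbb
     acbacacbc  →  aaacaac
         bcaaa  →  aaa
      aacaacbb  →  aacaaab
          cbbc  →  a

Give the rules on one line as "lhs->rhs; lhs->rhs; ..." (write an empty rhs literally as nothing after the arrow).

bc->; cb->a

  | bccbcc => cbcc => acc
  | bbcbbcaaa => bbbcaaa => bbaaa
  | bcaacccba => aacccba => aaccaa
  | cbcbbbbbcb => acbbbbbcb => aabbbbcb => aabbbb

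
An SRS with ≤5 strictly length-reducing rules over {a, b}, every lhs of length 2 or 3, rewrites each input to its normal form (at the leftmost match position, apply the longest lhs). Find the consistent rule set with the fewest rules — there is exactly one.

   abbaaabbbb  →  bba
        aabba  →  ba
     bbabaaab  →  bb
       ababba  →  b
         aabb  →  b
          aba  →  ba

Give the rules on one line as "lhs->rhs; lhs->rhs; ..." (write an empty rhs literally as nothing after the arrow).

  | abbaaabbbb => bbaaabbbb => bbabbbb => bbabbb => bbabb => bbab => bba
  | aabba => ba
  | bbabaaab => bbaaaab => bbaab => bb
  | ababba => babba => baba => baa => b

aa->; aab->; ab->b; bab->ba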